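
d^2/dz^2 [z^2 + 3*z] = 2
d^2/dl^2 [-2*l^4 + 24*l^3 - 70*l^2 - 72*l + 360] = -24*l^2 + 144*l - 140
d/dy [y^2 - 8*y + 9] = 2*y - 8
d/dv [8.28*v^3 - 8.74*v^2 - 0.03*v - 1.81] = 24.84*v^2 - 17.48*v - 0.03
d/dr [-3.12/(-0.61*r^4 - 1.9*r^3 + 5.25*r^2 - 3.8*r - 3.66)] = (-7.6128*r^3 - 17.784*r^2 + 32.76*r - 11.856)/(0.61*r^4 + 1.9*r^3 - 5.25*r^2 + 3.8*r + 3.66)^2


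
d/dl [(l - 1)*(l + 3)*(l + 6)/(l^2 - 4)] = (l^4 - 21*l^2 - 28*l - 36)/(l^4 - 8*l^2 + 16)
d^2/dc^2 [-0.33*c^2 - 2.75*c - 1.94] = -0.660000000000000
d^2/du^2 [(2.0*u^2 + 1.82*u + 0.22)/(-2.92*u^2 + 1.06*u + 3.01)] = (-43.416896*u^3 - 116.725248*u^2 - 91.8924*u - 28.988248)/(24.897088*u^6 - 27.113952*u^5 - 67.150656*u^4 + 54.708296*u^3 + 69.220368*u^2 - 28.811118*u - 27.270901)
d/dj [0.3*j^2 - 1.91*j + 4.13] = 0.6*j - 1.91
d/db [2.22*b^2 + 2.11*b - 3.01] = 4.44*b + 2.11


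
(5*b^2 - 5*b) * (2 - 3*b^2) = -15*b^4 + 15*b^3 + 10*b^2 - 10*b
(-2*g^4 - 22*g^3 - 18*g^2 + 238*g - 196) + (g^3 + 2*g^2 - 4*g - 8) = -2*g^4 - 21*g^3 - 16*g^2 + 234*g - 204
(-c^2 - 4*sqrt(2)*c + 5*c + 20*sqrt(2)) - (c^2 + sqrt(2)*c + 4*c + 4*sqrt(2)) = -2*c^2 - 5*sqrt(2)*c + c + 16*sqrt(2)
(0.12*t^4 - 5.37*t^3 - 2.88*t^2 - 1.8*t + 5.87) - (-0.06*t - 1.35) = 0.12*t^4 - 5.37*t^3 - 2.88*t^2 - 1.74*t + 7.22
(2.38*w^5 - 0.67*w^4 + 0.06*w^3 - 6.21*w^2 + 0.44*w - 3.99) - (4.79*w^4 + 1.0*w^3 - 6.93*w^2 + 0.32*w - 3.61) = 2.38*w^5 - 5.46*w^4 - 0.94*w^3 + 0.72*w^2 + 0.12*w - 0.38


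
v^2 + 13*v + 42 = (v + 6)*(v + 7)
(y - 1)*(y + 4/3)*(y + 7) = y^3 + 22*y^2/3 + y - 28/3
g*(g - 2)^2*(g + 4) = g^4 - 12*g^2 + 16*g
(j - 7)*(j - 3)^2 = j^3 - 13*j^2 + 51*j - 63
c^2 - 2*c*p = c*(c - 2*p)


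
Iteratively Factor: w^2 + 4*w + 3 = (w + 3)*(w + 1)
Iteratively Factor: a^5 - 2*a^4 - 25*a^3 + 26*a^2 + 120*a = (a - 3)*(a^4 + a^3 - 22*a^2 - 40*a) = (a - 5)*(a - 3)*(a^3 + 6*a^2 + 8*a) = a*(a - 5)*(a - 3)*(a^2 + 6*a + 8) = a*(a - 5)*(a - 3)*(a + 2)*(a + 4)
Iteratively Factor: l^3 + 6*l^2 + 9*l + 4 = (l + 1)*(l^2 + 5*l + 4) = (l + 1)*(l + 4)*(l + 1)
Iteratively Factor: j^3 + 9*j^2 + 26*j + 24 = (j + 4)*(j^2 + 5*j + 6) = (j + 3)*(j + 4)*(j + 2)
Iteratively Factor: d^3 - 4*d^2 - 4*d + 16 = (d - 2)*(d^2 - 2*d - 8) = (d - 2)*(d + 2)*(d - 4)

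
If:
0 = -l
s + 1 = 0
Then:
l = 0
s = -1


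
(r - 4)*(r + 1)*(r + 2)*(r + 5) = r^4 + 4*r^3 - 15*r^2 - 58*r - 40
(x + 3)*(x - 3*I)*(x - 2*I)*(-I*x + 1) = -I*x^4 - 4*x^3 - 3*I*x^3 - 12*x^2 + I*x^2 - 6*x + 3*I*x - 18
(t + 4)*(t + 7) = t^2 + 11*t + 28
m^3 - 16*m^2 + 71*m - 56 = (m - 8)*(m - 7)*(m - 1)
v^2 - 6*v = v*(v - 6)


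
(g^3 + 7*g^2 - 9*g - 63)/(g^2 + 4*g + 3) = (g^2 + 4*g - 21)/(g + 1)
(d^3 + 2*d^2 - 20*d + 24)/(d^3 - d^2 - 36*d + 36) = (d^2 - 4*d + 4)/(d^2 - 7*d + 6)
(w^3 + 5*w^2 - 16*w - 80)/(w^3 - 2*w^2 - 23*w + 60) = (w + 4)/(w - 3)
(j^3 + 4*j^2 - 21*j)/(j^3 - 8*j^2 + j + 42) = j*(j + 7)/(j^2 - 5*j - 14)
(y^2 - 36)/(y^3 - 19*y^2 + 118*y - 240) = (y + 6)/(y^2 - 13*y + 40)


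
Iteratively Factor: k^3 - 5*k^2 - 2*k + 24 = (k - 3)*(k^2 - 2*k - 8) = (k - 4)*(k - 3)*(k + 2)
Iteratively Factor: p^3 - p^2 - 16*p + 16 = (p + 4)*(p^2 - 5*p + 4) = (p - 4)*(p + 4)*(p - 1)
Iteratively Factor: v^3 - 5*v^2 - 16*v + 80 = (v - 5)*(v^2 - 16) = (v - 5)*(v - 4)*(v + 4)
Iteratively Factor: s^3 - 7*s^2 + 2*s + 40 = (s + 2)*(s^2 - 9*s + 20) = (s - 5)*(s + 2)*(s - 4)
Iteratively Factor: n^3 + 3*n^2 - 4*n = (n - 1)*(n^2 + 4*n) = (n - 1)*(n + 4)*(n)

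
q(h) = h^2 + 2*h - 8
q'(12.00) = 26.00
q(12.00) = 160.00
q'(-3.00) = -4.00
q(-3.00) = -5.00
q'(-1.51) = -1.02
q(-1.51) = -8.74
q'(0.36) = 2.72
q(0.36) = -7.15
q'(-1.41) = -0.82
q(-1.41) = -8.83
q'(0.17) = 2.34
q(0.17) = -7.63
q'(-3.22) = -4.44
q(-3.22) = -4.07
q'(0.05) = 2.10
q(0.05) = -7.90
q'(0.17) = 2.34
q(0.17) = -7.63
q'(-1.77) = -1.54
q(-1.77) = -8.41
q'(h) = 2*h + 2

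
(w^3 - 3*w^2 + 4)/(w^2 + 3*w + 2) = (w^2 - 4*w + 4)/(w + 2)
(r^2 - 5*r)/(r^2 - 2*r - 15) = r/(r + 3)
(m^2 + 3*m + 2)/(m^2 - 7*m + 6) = (m^2 + 3*m + 2)/(m^2 - 7*m + 6)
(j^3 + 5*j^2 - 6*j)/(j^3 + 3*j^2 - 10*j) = (j^2 + 5*j - 6)/(j^2 + 3*j - 10)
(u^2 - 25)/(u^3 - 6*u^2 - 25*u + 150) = 1/(u - 6)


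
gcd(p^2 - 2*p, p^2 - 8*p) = p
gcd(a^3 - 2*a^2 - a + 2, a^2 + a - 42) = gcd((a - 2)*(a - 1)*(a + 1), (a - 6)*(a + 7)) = 1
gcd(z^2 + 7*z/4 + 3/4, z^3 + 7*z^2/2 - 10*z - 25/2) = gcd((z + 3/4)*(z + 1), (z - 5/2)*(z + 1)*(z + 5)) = z + 1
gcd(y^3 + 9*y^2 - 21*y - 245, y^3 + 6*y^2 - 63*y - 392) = y^2 + 14*y + 49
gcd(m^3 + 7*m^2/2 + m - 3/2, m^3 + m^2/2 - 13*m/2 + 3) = m^2 + 5*m/2 - 3/2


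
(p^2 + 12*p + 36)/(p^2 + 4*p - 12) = (p + 6)/(p - 2)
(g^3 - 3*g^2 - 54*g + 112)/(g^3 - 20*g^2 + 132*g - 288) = (g^2 + 5*g - 14)/(g^2 - 12*g + 36)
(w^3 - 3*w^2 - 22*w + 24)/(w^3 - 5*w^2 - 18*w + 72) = (w - 1)/(w - 3)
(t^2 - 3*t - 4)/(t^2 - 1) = (t - 4)/(t - 1)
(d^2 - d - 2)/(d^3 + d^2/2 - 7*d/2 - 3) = 2/(2*d + 3)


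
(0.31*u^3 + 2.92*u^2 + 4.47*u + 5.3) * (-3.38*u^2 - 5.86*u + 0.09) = -1.0478*u^5 - 11.6862*u^4 - 32.1919*u^3 - 43.8454*u^2 - 30.6557*u + 0.477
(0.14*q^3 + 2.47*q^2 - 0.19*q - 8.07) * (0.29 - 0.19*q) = -0.0266*q^4 - 0.4287*q^3 + 0.7524*q^2 + 1.4782*q - 2.3403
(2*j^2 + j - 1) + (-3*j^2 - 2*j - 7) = -j^2 - j - 8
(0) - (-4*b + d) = 4*b - d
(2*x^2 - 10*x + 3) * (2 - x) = -2*x^3 + 14*x^2 - 23*x + 6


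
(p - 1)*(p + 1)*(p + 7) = p^3 + 7*p^2 - p - 7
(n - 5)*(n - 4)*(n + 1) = n^3 - 8*n^2 + 11*n + 20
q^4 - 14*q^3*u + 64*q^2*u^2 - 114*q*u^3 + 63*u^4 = (q - 7*u)*(q - 3*u)^2*(q - u)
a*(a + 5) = a^2 + 5*a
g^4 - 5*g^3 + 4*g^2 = g^2*(g - 4)*(g - 1)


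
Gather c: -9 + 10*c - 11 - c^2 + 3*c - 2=-c^2 + 13*c - 22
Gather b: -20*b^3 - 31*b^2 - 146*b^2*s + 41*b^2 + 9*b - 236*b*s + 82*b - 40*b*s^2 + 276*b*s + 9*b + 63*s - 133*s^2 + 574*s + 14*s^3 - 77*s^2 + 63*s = -20*b^3 + b^2*(10 - 146*s) + b*(-40*s^2 + 40*s + 100) + 14*s^3 - 210*s^2 + 700*s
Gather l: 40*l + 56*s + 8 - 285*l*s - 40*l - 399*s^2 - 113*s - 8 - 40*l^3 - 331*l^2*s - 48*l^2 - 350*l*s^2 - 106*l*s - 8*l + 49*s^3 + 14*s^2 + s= -40*l^3 + l^2*(-331*s - 48) + l*(-350*s^2 - 391*s - 8) + 49*s^3 - 385*s^2 - 56*s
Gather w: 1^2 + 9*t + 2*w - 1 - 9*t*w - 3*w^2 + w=9*t - 3*w^2 + w*(3 - 9*t)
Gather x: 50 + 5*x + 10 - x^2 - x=-x^2 + 4*x + 60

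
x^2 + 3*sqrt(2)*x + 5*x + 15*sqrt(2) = (x + 5)*(x + 3*sqrt(2))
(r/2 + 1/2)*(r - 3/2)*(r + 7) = r^3/2 + 13*r^2/4 - 5*r/2 - 21/4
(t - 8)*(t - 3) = t^2 - 11*t + 24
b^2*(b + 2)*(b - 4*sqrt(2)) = b^4 - 4*sqrt(2)*b^3 + 2*b^3 - 8*sqrt(2)*b^2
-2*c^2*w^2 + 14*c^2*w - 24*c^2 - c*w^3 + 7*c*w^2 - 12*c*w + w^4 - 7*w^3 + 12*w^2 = (-2*c + w)*(c + w)*(w - 4)*(w - 3)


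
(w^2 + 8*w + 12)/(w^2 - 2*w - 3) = (w^2 + 8*w + 12)/(w^2 - 2*w - 3)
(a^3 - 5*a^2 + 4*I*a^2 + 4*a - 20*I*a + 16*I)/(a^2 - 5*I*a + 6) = (a^3 + a^2*(-5 + 4*I) + a*(4 - 20*I) + 16*I)/(a^2 - 5*I*a + 6)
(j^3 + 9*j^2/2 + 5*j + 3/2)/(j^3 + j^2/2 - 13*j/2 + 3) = (2*j^2 + 3*j + 1)/(2*j^2 - 5*j + 2)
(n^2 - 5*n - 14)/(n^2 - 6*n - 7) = (n + 2)/(n + 1)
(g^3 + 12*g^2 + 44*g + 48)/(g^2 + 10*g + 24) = g + 2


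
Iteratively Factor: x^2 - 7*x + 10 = (x - 5)*(x - 2)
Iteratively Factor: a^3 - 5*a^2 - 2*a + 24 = (a - 4)*(a^2 - a - 6) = (a - 4)*(a - 3)*(a + 2)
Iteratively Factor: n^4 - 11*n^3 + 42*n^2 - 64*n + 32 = (n - 4)*(n^3 - 7*n^2 + 14*n - 8) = (n - 4)*(n - 2)*(n^2 - 5*n + 4) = (n - 4)^2*(n - 2)*(n - 1)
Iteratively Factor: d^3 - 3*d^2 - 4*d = (d)*(d^2 - 3*d - 4) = d*(d + 1)*(d - 4)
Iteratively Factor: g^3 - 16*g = (g + 4)*(g^2 - 4*g) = (g - 4)*(g + 4)*(g)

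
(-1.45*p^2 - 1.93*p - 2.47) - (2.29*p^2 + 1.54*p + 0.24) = -3.74*p^2 - 3.47*p - 2.71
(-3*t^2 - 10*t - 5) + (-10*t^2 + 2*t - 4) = -13*t^2 - 8*t - 9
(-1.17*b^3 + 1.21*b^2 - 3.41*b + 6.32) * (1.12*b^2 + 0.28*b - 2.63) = -1.3104*b^5 + 1.0276*b^4 - 0.403300000000001*b^3 + 2.9413*b^2 + 10.7379*b - 16.6216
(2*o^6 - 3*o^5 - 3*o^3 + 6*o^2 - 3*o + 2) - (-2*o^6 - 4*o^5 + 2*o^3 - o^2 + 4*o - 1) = 4*o^6 + o^5 - 5*o^3 + 7*o^2 - 7*o + 3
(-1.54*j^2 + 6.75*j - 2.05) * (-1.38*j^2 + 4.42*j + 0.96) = 2.1252*j^4 - 16.1218*j^3 + 31.1856*j^2 - 2.581*j - 1.968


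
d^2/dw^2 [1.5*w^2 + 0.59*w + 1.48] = 3.00000000000000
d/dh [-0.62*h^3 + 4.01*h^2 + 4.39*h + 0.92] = -1.86*h^2 + 8.02*h + 4.39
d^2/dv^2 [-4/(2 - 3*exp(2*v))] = (144*exp(2*v) + 96)*exp(2*v)/(3*exp(2*v) - 2)^3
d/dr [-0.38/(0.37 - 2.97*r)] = -1.1286/(2.97*r - 0.37)^2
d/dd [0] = 0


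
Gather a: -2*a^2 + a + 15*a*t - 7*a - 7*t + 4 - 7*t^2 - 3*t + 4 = -2*a^2 + a*(15*t - 6) - 7*t^2 - 10*t + 8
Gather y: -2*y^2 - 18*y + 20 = -2*y^2 - 18*y + 20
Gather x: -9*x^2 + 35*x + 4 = -9*x^2 + 35*x + 4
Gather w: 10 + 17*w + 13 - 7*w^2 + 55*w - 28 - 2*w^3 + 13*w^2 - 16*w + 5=-2*w^3 + 6*w^2 + 56*w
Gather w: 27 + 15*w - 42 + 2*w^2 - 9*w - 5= 2*w^2 + 6*w - 20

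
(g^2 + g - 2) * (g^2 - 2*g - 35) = g^4 - g^3 - 39*g^2 - 31*g + 70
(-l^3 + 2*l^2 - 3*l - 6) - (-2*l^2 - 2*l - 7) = -l^3 + 4*l^2 - l + 1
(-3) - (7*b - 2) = -7*b - 1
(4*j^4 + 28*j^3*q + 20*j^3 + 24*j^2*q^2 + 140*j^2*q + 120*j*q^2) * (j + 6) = 4*j^5 + 28*j^4*q + 44*j^4 + 24*j^3*q^2 + 308*j^3*q + 120*j^3 + 264*j^2*q^2 + 840*j^2*q + 720*j*q^2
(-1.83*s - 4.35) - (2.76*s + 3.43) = -4.59*s - 7.78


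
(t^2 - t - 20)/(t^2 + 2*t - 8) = (t - 5)/(t - 2)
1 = 1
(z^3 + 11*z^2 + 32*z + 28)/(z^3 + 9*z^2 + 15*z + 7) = (z^2 + 4*z + 4)/(z^2 + 2*z + 1)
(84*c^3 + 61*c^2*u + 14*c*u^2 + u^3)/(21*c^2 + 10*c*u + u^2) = 4*c + u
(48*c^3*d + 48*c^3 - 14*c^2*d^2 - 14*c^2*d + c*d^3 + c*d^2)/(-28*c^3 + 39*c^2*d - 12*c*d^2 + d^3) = c*(-48*c^2*d - 48*c^2 + 14*c*d^2 + 14*c*d - d^3 - d^2)/(28*c^3 - 39*c^2*d + 12*c*d^2 - d^3)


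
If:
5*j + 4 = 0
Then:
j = -4/5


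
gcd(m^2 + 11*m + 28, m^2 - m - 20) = m + 4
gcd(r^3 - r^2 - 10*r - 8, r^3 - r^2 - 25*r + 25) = 1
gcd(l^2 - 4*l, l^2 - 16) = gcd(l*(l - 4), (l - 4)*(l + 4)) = l - 4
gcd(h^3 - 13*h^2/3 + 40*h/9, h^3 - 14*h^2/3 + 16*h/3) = h^2 - 8*h/3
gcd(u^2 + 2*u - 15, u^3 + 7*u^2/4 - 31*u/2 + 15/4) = u^2 + 2*u - 15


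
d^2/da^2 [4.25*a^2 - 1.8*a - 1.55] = 8.50000000000000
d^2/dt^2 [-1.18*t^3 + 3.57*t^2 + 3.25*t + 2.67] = 7.14 - 7.08*t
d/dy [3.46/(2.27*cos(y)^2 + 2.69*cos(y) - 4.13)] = (15.7084*cos(y) + 9.3074)*sin(y)/(2.27*cos(y)^2 + 2.69*cos(y) - 4.13)^2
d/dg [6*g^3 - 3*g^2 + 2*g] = 18*g^2 - 6*g + 2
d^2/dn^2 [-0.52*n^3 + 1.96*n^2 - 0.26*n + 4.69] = 3.92 - 3.12*n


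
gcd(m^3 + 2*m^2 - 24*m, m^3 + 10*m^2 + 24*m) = m^2 + 6*m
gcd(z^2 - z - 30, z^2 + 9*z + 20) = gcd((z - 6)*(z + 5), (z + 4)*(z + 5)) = z + 5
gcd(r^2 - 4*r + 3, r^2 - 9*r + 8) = r - 1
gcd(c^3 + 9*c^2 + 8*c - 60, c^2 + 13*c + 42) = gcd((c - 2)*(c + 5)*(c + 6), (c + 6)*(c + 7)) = c + 6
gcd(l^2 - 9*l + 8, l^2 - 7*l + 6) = l - 1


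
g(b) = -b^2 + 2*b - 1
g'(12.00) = -22.00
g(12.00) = -121.00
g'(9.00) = -16.00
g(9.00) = -64.00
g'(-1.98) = 5.96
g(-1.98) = -8.88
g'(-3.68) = 9.36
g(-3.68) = -21.90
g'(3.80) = -5.60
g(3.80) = -7.84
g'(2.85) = -3.70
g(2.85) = -3.42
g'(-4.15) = 10.30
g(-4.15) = -26.52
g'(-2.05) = 6.10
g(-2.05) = -9.30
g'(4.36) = -6.72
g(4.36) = -11.29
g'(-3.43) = 8.86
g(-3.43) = -19.62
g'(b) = 2 - 2*b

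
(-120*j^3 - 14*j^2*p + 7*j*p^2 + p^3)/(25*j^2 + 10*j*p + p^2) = (-24*j^2 + 2*j*p + p^2)/(5*j + p)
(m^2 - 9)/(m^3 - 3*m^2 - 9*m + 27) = 1/(m - 3)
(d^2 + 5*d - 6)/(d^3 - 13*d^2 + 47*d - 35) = (d + 6)/(d^2 - 12*d + 35)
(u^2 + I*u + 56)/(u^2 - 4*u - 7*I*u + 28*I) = (u + 8*I)/(u - 4)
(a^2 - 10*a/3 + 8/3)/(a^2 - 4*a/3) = (a - 2)/a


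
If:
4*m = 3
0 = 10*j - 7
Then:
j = 7/10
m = 3/4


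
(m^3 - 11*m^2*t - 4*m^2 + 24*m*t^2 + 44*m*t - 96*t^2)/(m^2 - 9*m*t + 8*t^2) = (-m^2 + 3*m*t + 4*m - 12*t)/(-m + t)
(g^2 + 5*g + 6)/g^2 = 1 + 5/g + 6/g^2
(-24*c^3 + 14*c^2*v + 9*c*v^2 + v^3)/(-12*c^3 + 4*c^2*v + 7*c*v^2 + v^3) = (4*c + v)/(2*c + v)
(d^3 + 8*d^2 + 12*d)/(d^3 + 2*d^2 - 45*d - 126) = d*(d + 2)/(d^2 - 4*d - 21)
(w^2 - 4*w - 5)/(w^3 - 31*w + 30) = (w + 1)/(w^2 + 5*w - 6)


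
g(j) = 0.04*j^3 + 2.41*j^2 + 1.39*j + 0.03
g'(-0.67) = -1.79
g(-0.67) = 0.17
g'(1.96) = 11.30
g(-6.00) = 69.81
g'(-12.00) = -39.17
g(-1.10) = 1.36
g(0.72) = 2.30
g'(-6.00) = -23.21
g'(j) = 0.12*j^2 + 4.82*j + 1.39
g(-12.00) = 261.27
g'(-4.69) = -18.58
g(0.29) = 0.64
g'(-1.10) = -3.77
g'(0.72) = 4.92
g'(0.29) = 2.80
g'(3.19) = 17.99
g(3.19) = 30.29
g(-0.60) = 0.05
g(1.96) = 12.31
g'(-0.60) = -1.46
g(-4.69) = 42.40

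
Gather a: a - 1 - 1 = a - 2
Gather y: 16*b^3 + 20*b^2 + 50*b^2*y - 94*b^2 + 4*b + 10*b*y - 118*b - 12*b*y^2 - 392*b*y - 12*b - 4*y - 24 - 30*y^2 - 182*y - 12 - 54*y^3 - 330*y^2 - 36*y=16*b^3 - 74*b^2 - 126*b - 54*y^3 + y^2*(-12*b - 360) + y*(50*b^2 - 382*b - 222) - 36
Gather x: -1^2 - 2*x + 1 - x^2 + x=-x^2 - x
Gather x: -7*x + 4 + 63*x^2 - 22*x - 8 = 63*x^2 - 29*x - 4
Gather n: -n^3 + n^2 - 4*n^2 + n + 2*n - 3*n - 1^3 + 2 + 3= -n^3 - 3*n^2 + 4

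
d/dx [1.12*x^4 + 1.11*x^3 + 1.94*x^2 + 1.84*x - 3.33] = 4.48*x^3 + 3.33*x^2 + 3.88*x + 1.84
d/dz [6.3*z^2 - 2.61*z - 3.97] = 12.6*z - 2.61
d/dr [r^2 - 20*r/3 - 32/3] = 2*r - 20/3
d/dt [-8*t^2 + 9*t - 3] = 9 - 16*t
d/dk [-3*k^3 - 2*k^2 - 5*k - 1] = -9*k^2 - 4*k - 5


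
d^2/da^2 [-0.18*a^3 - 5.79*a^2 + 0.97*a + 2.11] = -1.08*a - 11.58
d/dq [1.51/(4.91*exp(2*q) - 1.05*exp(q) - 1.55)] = (1.5855 - 14.8282*exp(q))*exp(q)/(-4.91*exp(2*q) + 1.05*exp(q) + 1.55)^2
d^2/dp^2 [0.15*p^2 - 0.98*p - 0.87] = 0.300000000000000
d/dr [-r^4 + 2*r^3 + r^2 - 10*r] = -4*r^3 + 6*r^2 + 2*r - 10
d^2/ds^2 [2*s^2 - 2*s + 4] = 4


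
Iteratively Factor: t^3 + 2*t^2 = (t + 2)*(t^2) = t*(t + 2)*(t)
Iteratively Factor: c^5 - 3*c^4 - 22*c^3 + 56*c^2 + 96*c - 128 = (c + 2)*(c^4 - 5*c^3 - 12*c^2 + 80*c - 64) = (c - 4)*(c + 2)*(c^3 - c^2 - 16*c + 16) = (c - 4)*(c + 2)*(c + 4)*(c^2 - 5*c + 4) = (c - 4)^2*(c + 2)*(c + 4)*(c - 1)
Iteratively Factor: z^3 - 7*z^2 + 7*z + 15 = (z + 1)*(z^2 - 8*z + 15) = (z - 3)*(z + 1)*(z - 5)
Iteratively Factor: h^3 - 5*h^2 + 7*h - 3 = (h - 1)*(h^2 - 4*h + 3) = (h - 3)*(h - 1)*(h - 1)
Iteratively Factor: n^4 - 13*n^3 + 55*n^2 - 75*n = (n - 5)*(n^3 - 8*n^2 + 15*n) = (n - 5)*(n - 3)*(n^2 - 5*n) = n*(n - 5)*(n - 3)*(n - 5)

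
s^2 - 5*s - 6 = (s - 6)*(s + 1)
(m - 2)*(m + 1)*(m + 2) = m^3 + m^2 - 4*m - 4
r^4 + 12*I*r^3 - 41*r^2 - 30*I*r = r*(r + I)*(r + 5*I)*(r + 6*I)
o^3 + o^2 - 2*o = o*(o - 1)*(o + 2)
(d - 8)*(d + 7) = d^2 - d - 56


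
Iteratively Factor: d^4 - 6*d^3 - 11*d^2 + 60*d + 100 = (d - 5)*(d^3 - d^2 - 16*d - 20) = (d - 5)^2*(d^2 + 4*d + 4) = (d - 5)^2*(d + 2)*(d + 2)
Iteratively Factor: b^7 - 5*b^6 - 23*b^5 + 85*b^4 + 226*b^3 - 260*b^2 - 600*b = (b)*(b^6 - 5*b^5 - 23*b^4 + 85*b^3 + 226*b^2 - 260*b - 600) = b*(b - 5)*(b^5 - 23*b^3 - 30*b^2 + 76*b + 120) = b*(b - 5)*(b + 2)*(b^4 - 2*b^3 - 19*b^2 + 8*b + 60) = b*(b - 5)*(b + 2)^2*(b^3 - 4*b^2 - 11*b + 30) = b*(b - 5)*(b - 2)*(b + 2)^2*(b^2 - 2*b - 15) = b*(b - 5)^2*(b - 2)*(b + 2)^2*(b + 3)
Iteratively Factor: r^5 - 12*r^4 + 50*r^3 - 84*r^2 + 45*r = (r - 5)*(r^4 - 7*r^3 + 15*r^2 - 9*r) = (r - 5)*(r - 3)*(r^3 - 4*r^2 + 3*r) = (r - 5)*(r - 3)*(r - 1)*(r^2 - 3*r) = r*(r - 5)*(r - 3)*(r - 1)*(r - 3)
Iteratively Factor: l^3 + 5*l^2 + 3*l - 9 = (l + 3)*(l^2 + 2*l - 3) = (l - 1)*(l + 3)*(l + 3)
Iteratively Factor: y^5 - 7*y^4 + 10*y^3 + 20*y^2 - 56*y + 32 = (y - 4)*(y^4 - 3*y^3 - 2*y^2 + 12*y - 8) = (y - 4)*(y - 2)*(y^3 - y^2 - 4*y + 4) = (y - 4)*(y - 2)*(y - 1)*(y^2 - 4) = (y - 4)*(y - 2)*(y - 1)*(y + 2)*(y - 2)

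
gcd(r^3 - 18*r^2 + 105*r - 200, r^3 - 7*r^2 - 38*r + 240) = r^2 - 13*r + 40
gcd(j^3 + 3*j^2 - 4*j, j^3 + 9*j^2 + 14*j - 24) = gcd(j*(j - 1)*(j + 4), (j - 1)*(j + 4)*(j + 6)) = j^2 + 3*j - 4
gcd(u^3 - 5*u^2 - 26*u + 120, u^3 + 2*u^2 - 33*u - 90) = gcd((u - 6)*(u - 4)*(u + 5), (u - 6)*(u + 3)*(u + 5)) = u^2 - u - 30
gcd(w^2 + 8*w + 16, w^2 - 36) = 1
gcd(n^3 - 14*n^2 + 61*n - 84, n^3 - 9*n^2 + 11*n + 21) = n^2 - 10*n + 21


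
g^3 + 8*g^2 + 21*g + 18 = (g + 2)*(g + 3)^2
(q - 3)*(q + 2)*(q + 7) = q^3 + 6*q^2 - 13*q - 42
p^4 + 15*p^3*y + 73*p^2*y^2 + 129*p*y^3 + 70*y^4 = (p + y)*(p + 2*y)*(p + 5*y)*(p + 7*y)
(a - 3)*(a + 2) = a^2 - a - 6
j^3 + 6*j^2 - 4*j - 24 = (j - 2)*(j + 2)*(j + 6)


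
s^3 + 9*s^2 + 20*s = s*(s + 4)*(s + 5)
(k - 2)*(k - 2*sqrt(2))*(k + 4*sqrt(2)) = k^3 - 2*k^2 + 2*sqrt(2)*k^2 - 16*k - 4*sqrt(2)*k + 32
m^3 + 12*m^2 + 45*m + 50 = (m + 2)*(m + 5)^2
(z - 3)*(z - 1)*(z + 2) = z^3 - 2*z^2 - 5*z + 6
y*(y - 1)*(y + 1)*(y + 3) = y^4 + 3*y^3 - y^2 - 3*y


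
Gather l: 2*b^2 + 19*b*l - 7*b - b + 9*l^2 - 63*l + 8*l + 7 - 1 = 2*b^2 - 8*b + 9*l^2 + l*(19*b - 55) + 6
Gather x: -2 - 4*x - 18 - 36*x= -40*x - 20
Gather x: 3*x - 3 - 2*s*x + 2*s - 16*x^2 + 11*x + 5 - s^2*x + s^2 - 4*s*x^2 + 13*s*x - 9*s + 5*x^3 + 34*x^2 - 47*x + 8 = s^2 - 7*s + 5*x^3 + x^2*(18 - 4*s) + x*(-s^2 + 11*s - 33) + 10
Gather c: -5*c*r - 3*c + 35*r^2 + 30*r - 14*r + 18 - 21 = c*(-5*r - 3) + 35*r^2 + 16*r - 3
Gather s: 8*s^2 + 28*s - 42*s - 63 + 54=8*s^2 - 14*s - 9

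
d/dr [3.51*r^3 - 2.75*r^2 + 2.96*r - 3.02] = 10.53*r^2 - 5.5*r + 2.96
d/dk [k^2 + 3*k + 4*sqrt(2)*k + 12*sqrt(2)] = 2*k + 3 + 4*sqrt(2)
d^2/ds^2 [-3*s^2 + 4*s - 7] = -6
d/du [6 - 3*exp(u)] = -3*exp(u)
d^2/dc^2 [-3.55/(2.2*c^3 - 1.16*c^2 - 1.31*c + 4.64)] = ((46.86*c - 8.236)*(2.2*c^3 - 1.16*c^2 - 1.31*c + 4.64) - 3.55*(-13.2*c^2 + 4.64*c + 2.62)*(-6.6*c^2 + 2.32*c + 1.31))/(2.2*c^3 - 1.16*c^2 - 1.31*c + 4.64)^3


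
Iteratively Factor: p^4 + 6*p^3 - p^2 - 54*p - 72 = (p + 3)*(p^3 + 3*p^2 - 10*p - 24) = (p + 3)*(p + 4)*(p^2 - p - 6) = (p - 3)*(p + 3)*(p + 4)*(p + 2)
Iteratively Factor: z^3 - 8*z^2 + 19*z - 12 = (z - 4)*(z^2 - 4*z + 3) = (z - 4)*(z - 1)*(z - 3)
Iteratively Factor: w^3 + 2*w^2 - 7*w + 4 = (w - 1)*(w^2 + 3*w - 4) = (w - 1)*(w + 4)*(w - 1)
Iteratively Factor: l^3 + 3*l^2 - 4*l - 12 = (l + 2)*(l^2 + l - 6) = (l - 2)*(l + 2)*(l + 3)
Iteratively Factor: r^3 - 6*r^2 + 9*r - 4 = (r - 1)*(r^2 - 5*r + 4) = (r - 4)*(r - 1)*(r - 1)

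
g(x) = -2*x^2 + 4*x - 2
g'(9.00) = -32.00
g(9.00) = -128.00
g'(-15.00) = 64.00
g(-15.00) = -512.00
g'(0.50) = 2.00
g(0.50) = -0.50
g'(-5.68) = 26.72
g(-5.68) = -89.24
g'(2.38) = -5.52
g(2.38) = -3.81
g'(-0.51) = 6.04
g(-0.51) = -4.56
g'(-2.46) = 13.84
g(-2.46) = -23.94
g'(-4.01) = 20.04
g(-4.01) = -50.20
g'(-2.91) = 15.64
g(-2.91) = -30.58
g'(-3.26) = 17.04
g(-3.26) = -36.30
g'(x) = 4 - 4*x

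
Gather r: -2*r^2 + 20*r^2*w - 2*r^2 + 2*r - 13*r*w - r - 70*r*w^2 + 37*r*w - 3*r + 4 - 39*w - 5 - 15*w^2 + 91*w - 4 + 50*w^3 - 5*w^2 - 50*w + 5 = r^2*(20*w - 4) + r*(-70*w^2 + 24*w - 2) + 50*w^3 - 20*w^2 + 2*w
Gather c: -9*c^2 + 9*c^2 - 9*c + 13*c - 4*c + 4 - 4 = 0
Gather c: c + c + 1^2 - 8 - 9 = 2*c - 16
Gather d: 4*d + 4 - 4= 4*d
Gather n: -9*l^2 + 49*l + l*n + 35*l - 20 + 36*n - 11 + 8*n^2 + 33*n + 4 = -9*l^2 + 84*l + 8*n^2 + n*(l + 69) - 27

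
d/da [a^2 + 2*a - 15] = 2*a + 2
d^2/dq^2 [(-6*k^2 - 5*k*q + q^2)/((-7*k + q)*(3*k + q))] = 2*k*(639*k^3 - 243*k^2*q + 45*k*q^2 - q^3)/(-9261*k^6 - 5292*k^5*q + 315*k^4*q^2 + 440*k^3*q^3 - 15*k^2*q^4 - 12*k*q^5 + q^6)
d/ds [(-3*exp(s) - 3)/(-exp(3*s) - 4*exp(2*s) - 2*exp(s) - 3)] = 3*(-(exp(s) + 1)*(3*exp(2*s) + 8*exp(s) + 2) + exp(3*s) + 4*exp(2*s) + 2*exp(s) + 3)*exp(s)/(exp(3*s) + 4*exp(2*s) + 2*exp(s) + 3)^2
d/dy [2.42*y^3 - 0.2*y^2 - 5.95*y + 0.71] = 7.26*y^2 - 0.4*y - 5.95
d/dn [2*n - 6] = 2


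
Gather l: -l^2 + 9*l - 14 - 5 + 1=-l^2 + 9*l - 18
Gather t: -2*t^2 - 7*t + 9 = -2*t^2 - 7*t + 9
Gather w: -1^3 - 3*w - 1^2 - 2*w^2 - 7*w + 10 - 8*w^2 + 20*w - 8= -10*w^2 + 10*w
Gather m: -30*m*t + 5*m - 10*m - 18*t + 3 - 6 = m*(-30*t - 5) - 18*t - 3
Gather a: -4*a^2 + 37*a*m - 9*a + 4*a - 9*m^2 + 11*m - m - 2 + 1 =-4*a^2 + a*(37*m - 5) - 9*m^2 + 10*m - 1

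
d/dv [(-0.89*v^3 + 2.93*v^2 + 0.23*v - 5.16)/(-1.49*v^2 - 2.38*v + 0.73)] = (1.3261*v^4 + 4.2364*v^3 - 8.5798*v^2 - 11.099*v - 12.1129)/(2.2201*v^4 + 7.0924*v^3 + 3.489*v^2 - 3.4748*v + 0.5329)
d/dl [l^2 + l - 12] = 2*l + 1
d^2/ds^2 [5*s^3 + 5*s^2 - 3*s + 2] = 30*s + 10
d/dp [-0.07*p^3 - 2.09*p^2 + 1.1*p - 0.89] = -0.21*p^2 - 4.18*p + 1.1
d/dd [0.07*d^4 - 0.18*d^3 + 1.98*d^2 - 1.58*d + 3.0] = 0.28*d^3 - 0.54*d^2 + 3.96*d - 1.58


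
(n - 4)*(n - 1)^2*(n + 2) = n^4 - 4*n^3 - 3*n^2 + 14*n - 8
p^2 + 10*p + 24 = (p + 4)*(p + 6)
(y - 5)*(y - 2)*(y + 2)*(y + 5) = y^4 - 29*y^2 + 100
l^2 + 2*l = l*(l + 2)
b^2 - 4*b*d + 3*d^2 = (b - 3*d)*(b - d)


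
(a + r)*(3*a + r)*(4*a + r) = 12*a^3 + 19*a^2*r + 8*a*r^2 + r^3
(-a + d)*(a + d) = -a^2 + d^2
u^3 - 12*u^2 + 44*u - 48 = (u - 6)*(u - 4)*(u - 2)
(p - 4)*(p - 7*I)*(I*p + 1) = I*p^3 + 8*p^2 - 4*I*p^2 - 32*p - 7*I*p + 28*I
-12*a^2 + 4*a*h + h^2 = (-2*a + h)*(6*a + h)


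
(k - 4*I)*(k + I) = k^2 - 3*I*k + 4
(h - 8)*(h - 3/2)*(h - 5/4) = h^3 - 43*h^2/4 + 191*h/8 - 15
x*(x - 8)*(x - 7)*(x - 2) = x^4 - 17*x^3 + 86*x^2 - 112*x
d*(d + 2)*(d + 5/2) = d^3 + 9*d^2/2 + 5*d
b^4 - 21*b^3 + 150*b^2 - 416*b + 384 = (b - 8)^2*(b - 3)*(b - 2)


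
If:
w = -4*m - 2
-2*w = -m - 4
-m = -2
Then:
No Solution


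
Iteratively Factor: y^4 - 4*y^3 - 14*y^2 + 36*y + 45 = (y - 3)*(y^3 - y^2 - 17*y - 15) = (y - 3)*(y + 1)*(y^2 - 2*y - 15) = (y - 5)*(y - 3)*(y + 1)*(y + 3)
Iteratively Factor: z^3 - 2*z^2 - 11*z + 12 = (z - 4)*(z^2 + 2*z - 3) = (z - 4)*(z - 1)*(z + 3)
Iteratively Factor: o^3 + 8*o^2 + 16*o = (o + 4)*(o^2 + 4*o) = o*(o + 4)*(o + 4)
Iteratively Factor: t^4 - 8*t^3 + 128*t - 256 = (t - 4)*(t^3 - 4*t^2 - 16*t + 64) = (t - 4)^2*(t^2 - 16) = (t - 4)^2*(t + 4)*(t - 4)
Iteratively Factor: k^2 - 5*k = (k - 5)*(k)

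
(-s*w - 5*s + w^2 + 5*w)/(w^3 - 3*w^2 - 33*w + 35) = (-s + w)/(w^2 - 8*w + 7)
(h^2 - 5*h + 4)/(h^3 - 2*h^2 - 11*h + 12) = 1/(h + 3)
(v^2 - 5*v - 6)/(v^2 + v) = (v - 6)/v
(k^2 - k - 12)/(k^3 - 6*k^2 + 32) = (k + 3)/(k^2 - 2*k - 8)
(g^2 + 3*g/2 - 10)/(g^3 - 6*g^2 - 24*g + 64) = (g - 5/2)/(g^2 - 10*g + 16)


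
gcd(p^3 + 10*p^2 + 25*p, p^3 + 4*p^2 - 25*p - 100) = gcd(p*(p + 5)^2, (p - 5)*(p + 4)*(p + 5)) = p + 5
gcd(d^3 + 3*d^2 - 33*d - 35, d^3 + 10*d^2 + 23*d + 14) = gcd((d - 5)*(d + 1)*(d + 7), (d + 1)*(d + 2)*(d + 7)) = d^2 + 8*d + 7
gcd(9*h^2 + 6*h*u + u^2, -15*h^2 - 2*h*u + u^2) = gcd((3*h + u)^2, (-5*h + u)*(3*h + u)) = 3*h + u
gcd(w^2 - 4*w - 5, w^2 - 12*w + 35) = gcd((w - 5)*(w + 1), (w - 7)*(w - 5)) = w - 5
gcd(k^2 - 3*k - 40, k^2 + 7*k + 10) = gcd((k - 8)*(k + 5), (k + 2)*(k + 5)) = k + 5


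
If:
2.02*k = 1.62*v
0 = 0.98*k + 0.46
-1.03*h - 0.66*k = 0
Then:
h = 0.30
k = -0.47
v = -0.59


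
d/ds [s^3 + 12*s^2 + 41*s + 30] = 3*s^2 + 24*s + 41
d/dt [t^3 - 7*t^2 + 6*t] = 3*t^2 - 14*t + 6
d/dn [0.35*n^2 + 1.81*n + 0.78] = 0.7*n + 1.81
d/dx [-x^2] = -2*x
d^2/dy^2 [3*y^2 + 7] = 6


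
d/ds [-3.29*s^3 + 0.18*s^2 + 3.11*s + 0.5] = -9.87*s^2 + 0.36*s + 3.11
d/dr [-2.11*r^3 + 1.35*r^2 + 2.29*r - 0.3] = -6.33*r^2 + 2.7*r + 2.29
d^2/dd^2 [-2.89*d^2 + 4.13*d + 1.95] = -5.78000000000000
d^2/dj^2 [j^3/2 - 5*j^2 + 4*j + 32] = 3*j - 10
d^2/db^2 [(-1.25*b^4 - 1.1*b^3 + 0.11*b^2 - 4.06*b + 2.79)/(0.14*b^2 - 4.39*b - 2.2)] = (-0.049*b^6 + 4.6095*b^5 - 142.23075*b^4 - 236.26016*b^3 - 135.811416*b^2 - 49.735284*b + 188.744718)/(0.002744*b^6 - 0.258132*b^5 + 7.964922*b^4 - 76.491799*b^3 - 125.16306*b^2 - 63.7428*b - 10.648)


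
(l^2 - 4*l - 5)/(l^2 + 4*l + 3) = (l - 5)/(l + 3)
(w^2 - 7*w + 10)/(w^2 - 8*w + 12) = (w - 5)/(w - 6)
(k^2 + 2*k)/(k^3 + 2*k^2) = 1/k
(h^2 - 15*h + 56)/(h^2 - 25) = (h^2 - 15*h + 56)/(h^2 - 25)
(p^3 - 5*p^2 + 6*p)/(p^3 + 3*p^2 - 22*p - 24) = p*(p^2 - 5*p + 6)/(p^3 + 3*p^2 - 22*p - 24)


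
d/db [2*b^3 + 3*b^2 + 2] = 6*b*(b + 1)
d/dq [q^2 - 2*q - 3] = 2*q - 2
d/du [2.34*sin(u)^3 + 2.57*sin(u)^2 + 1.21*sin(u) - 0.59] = (7.02*sin(u)^2 + 5.14*sin(u) + 1.21)*cos(u)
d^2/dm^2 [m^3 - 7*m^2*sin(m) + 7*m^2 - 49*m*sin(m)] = 7*m^2*sin(m) + 49*m*sin(m) - 28*m*cos(m) + 6*m - 14*sin(m) - 98*cos(m) + 14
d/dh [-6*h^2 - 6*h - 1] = -12*h - 6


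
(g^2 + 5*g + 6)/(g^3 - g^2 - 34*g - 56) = (g + 3)/(g^2 - 3*g - 28)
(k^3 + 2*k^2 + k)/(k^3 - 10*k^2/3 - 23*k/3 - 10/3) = 3*k*(k + 1)/(3*k^2 - 13*k - 10)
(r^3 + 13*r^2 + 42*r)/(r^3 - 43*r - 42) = r*(r + 7)/(r^2 - 6*r - 7)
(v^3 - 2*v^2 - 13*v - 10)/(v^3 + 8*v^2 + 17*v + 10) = (v - 5)/(v + 5)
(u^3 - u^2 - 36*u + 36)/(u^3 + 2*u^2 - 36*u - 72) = (u - 1)/(u + 2)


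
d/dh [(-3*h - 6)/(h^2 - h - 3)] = 3*(-h^2 + h + (h + 2)*(2*h - 1) + 3)/(-h^2 + h + 3)^2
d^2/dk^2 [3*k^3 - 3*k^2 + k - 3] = 18*k - 6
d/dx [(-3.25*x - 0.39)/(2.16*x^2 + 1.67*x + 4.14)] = (7.02*x^2 + 1.6848*x - 12.8037)/(4.6656*x^4 + 7.2144*x^3 + 20.6737*x^2 + 13.8276*x + 17.1396)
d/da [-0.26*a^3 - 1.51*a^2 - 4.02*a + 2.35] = -0.78*a^2 - 3.02*a - 4.02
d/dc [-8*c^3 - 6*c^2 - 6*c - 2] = -24*c^2 - 12*c - 6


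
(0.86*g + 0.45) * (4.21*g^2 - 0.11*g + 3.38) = 3.6206*g^3 + 1.7999*g^2 + 2.8573*g + 1.521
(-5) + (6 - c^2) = 1 - c^2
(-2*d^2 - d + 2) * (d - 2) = -2*d^3 + 3*d^2 + 4*d - 4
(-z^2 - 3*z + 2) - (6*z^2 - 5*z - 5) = -7*z^2 + 2*z + 7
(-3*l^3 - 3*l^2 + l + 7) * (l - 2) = -3*l^4 + 3*l^3 + 7*l^2 + 5*l - 14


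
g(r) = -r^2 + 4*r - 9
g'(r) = 4 - 2*r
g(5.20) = -15.24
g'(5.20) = -6.40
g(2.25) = -5.06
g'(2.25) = -0.50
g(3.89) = -8.57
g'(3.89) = -3.78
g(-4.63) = -48.96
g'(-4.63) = 13.26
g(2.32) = -5.10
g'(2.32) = -0.64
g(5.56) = -17.67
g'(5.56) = -7.12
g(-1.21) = -15.30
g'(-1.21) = 6.42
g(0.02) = -8.92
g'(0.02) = 3.96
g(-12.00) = -201.00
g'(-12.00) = 28.00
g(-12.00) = -201.00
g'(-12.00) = 28.00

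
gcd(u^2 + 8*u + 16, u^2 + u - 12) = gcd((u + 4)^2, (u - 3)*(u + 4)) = u + 4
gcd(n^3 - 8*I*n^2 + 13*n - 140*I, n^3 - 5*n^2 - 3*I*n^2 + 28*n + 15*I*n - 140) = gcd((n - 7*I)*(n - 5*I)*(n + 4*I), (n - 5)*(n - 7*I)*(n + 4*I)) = n^2 - 3*I*n + 28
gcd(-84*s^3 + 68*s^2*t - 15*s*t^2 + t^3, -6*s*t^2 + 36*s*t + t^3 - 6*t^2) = 6*s - t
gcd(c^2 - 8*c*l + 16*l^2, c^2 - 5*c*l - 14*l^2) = 1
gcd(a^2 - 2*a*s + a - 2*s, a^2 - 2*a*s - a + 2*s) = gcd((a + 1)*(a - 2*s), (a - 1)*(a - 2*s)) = -a + 2*s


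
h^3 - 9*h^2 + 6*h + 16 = (h - 8)*(h - 2)*(h + 1)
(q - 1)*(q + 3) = q^2 + 2*q - 3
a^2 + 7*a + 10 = (a + 2)*(a + 5)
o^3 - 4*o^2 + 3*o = o*(o - 3)*(o - 1)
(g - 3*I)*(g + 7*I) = g^2 + 4*I*g + 21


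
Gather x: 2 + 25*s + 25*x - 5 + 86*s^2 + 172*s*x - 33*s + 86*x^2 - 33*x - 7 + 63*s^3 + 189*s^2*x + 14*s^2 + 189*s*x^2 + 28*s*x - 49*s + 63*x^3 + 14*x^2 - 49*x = 63*s^3 + 100*s^2 - 57*s + 63*x^3 + x^2*(189*s + 100) + x*(189*s^2 + 200*s - 57) - 10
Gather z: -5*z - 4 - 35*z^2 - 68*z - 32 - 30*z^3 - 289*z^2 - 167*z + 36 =-30*z^3 - 324*z^2 - 240*z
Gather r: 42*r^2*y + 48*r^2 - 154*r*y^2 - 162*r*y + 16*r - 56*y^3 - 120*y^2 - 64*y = r^2*(42*y + 48) + r*(-154*y^2 - 162*y + 16) - 56*y^3 - 120*y^2 - 64*y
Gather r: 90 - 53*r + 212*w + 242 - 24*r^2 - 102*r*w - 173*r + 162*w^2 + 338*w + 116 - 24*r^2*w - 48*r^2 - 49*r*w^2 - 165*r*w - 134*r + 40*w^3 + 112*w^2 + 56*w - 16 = r^2*(-24*w - 72) + r*(-49*w^2 - 267*w - 360) + 40*w^3 + 274*w^2 + 606*w + 432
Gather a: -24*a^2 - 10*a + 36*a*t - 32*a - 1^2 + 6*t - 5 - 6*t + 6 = -24*a^2 + a*(36*t - 42)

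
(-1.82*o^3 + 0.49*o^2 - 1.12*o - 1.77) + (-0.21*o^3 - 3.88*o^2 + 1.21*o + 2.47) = -2.03*o^3 - 3.39*o^2 + 0.0899999999999999*o + 0.7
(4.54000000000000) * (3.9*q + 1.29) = 17.706*q + 5.8566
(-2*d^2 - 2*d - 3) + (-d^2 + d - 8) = -3*d^2 - d - 11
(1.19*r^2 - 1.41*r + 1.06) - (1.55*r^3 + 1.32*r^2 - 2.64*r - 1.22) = -1.55*r^3 - 0.13*r^2 + 1.23*r + 2.28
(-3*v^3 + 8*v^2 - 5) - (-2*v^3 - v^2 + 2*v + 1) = -v^3 + 9*v^2 - 2*v - 6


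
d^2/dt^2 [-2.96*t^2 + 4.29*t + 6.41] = -5.92000000000000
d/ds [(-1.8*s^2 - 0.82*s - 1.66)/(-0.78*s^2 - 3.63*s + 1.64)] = (5.8944*s^2 - 8.4936*s - 7.3706)/(0.6084*s^4 + 5.6628*s^3 + 10.6185*s^2 - 11.9064*s + 2.6896)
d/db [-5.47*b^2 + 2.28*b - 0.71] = 2.28 - 10.94*b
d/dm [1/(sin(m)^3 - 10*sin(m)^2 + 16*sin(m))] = (-3*cos(m) + 20/tan(m) - 16*cos(m)/sin(m)^2)/((sin(m) - 8)^2*(sin(m) - 2)^2)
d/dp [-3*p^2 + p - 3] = 1 - 6*p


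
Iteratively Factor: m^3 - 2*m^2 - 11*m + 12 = (m + 3)*(m^2 - 5*m + 4) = (m - 4)*(m + 3)*(m - 1)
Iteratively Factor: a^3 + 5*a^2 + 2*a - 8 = (a + 4)*(a^2 + a - 2) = (a - 1)*(a + 4)*(a + 2)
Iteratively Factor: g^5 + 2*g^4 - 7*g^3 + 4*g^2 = (g)*(g^4 + 2*g^3 - 7*g^2 + 4*g) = g^2*(g^3 + 2*g^2 - 7*g + 4) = g^2*(g - 1)*(g^2 + 3*g - 4) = g^2*(g - 1)^2*(g + 4)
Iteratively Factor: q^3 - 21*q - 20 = (q + 1)*(q^2 - q - 20) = (q + 1)*(q + 4)*(q - 5)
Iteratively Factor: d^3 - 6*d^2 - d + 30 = (d + 2)*(d^2 - 8*d + 15) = (d - 5)*(d + 2)*(d - 3)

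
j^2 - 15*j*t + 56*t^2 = (j - 8*t)*(j - 7*t)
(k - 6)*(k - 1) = k^2 - 7*k + 6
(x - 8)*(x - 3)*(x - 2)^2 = x^4 - 15*x^3 + 72*x^2 - 140*x + 96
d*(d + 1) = d^2 + d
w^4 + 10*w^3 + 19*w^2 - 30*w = w*(w - 1)*(w + 5)*(w + 6)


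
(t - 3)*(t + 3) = t^2 - 9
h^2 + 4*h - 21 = (h - 3)*(h + 7)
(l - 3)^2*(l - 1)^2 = l^4 - 8*l^3 + 22*l^2 - 24*l + 9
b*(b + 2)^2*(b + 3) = b^4 + 7*b^3 + 16*b^2 + 12*b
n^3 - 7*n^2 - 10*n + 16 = (n - 8)*(n - 1)*(n + 2)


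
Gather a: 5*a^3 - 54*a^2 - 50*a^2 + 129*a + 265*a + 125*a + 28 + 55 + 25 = 5*a^3 - 104*a^2 + 519*a + 108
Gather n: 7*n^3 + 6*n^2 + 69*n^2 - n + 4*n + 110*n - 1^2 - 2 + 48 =7*n^3 + 75*n^2 + 113*n + 45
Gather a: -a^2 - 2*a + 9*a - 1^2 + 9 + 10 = -a^2 + 7*a + 18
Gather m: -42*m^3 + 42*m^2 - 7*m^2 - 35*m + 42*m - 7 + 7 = -42*m^3 + 35*m^2 + 7*m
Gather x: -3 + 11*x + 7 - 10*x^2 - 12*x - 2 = -10*x^2 - x + 2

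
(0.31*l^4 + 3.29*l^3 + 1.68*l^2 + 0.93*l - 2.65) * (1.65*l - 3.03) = 0.5115*l^5 + 4.4892*l^4 - 7.1967*l^3 - 3.5559*l^2 - 7.1904*l + 8.0295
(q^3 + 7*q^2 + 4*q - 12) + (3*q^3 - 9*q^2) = 4*q^3 - 2*q^2 + 4*q - 12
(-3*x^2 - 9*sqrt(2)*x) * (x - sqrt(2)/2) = -3*x^3 - 15*sqrt(2)*x^2/2 + 9*x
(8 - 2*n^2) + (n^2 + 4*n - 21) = -n^2 + 4*n - 13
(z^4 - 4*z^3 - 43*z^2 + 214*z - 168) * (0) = 0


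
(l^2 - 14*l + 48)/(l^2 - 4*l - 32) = (l - 6)/(l + 4)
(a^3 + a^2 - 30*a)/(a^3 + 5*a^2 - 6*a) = (a - 5)/(a - 1)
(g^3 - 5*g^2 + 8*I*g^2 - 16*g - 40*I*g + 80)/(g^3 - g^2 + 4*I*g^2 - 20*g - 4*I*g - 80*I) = (g + 4*I)/(g + 4)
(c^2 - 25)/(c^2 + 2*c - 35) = (c + 5)/(c + 7)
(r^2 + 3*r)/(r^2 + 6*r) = (r + 3)/(r + 6)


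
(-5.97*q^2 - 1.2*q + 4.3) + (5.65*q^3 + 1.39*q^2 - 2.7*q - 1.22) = 5.65*q^3 - 4.58*q^2 - 3.9*q + 3.08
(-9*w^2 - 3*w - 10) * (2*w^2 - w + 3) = -18*w^4 + 3*w^3 - 44*w^2 + w - 30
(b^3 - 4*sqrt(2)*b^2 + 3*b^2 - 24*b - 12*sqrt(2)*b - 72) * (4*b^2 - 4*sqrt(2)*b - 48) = 4*b^5 - 20*sqrt(2)*b^4 + 12*b^4 - 112*b^3 - 60*sqrt(2)*b^3 - 336*b^2 + 288*sqrt(2)*b^2 + 1152*b + 864*sqrt(2)*b + 3456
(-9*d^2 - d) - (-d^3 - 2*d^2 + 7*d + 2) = d^3 - 7*d^2 - 8*d - 2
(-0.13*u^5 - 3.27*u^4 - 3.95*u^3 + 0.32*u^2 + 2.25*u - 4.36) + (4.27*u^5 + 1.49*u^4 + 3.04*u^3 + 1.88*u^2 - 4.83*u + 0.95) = 4.14*u^5 - 1.78*u^4 - 0.91*u^3 + 2.2*u^2 - 2.58*u - 3.41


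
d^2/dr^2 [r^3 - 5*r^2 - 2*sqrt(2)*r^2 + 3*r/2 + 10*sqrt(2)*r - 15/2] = 6*r - 10 - 4*sqrt(2)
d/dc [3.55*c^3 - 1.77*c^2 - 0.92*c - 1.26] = 10.65*c^2 - 3.54*c - 0.92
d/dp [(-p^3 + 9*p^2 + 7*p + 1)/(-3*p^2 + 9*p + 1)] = (3*p^4 - 18*p^3 + 99*p^2 + 24*p - 2)/(9*p^4 - 54*p^3 + 75*p^2 + 18*p + 1)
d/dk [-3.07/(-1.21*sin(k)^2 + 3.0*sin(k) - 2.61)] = (9.21 - 7.4294*sin(k))*cos(k)/(1.21*sin(k)^2 - 3.0*sin(k) + 2.61)^2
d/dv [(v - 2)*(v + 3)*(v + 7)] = 3*v^2 + 16*v + 1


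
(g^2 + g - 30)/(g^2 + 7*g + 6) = (g - 5)/(g + 1)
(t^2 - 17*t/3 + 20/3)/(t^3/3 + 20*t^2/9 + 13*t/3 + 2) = 3*(3*t^2 - 17*t + 20)/(3*t^3 + 20*t^2 + 39*t + 18)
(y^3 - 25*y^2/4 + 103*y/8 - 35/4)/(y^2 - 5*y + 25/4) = (4*y^2 - 15*y + 14)/(2*(2*y - 5))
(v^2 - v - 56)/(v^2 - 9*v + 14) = (v^2 - v - 56)/(v^2 - 9*v + 14)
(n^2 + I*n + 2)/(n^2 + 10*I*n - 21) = (n^2 + I*n + 2)/(n^2 + 10*I*n - 21)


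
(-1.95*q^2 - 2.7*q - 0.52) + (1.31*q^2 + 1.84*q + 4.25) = -0.64*q^2 - 0.86*q + 3.73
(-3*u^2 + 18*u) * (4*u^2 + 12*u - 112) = -12*u^4 + 36*u^3 + 552*u^2 - 2016*u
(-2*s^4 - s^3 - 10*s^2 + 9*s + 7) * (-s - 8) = 2*s^5 + 17*s^4 + 18*s^3 + 71*s^2 - 79*s - 56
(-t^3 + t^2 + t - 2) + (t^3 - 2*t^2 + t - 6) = -t^2 + 2*t - 8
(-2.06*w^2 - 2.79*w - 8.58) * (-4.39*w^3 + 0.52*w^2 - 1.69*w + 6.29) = 9.0434*w^5 + 11.1769*w^4 + 39.6968*w^3 - 12.7039*w^2 - 3.0489*w - 53.9682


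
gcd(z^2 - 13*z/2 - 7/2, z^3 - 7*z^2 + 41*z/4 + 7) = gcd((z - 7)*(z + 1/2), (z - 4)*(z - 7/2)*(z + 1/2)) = z + 1/2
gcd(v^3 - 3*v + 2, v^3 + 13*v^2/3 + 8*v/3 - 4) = v + 2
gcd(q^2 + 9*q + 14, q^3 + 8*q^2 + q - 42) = q + 7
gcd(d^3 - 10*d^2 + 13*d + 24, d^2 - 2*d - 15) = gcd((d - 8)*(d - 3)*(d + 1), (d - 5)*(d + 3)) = 1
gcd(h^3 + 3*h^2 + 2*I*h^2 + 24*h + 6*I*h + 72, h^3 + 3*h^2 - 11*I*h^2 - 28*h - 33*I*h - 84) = h^2 + h*(3 - 4*I) - 12*I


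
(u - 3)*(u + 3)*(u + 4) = u^3 + 4*u^2 - 9*u - 36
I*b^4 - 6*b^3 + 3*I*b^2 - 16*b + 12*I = (b - I)*(b + 2*I)*(b + 6*I)*(I*b + 1)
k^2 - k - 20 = (k - 5)*(k + 4)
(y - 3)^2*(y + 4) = y^3 - 2*y^2 - 15*y + 36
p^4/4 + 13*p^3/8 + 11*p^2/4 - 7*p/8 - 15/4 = (p/4 + 1/2)*(p - 1)*(p + 5/2)*(p + 3)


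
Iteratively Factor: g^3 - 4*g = (g + 2)*(g^2 - 2*g) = g*(g + 2)*(g - 2)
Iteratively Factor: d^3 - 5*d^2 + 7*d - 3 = (d - 1)*(d^2 - 4*d + 3) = (d - 1)^2*(d - 3)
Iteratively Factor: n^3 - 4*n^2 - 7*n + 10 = (n - 5)*(n^2 + n - 2) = (n - 5)*(n - 1)*(n + 2)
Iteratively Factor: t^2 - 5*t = (t - 5)*(t)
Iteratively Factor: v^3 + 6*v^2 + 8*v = (v + 2)*(v^2 + 4*v) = (v + 2)*(v + 4)*(v)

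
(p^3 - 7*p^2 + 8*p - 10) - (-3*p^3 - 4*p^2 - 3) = 4*p^3 - 3*p^2 + 8*p - 7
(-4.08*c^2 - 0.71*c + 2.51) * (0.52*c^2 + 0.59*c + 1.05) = -2.1216*c^4 - 2.7764*c^3 - 3.3977*c^2 + 0.7354*c + 2.6355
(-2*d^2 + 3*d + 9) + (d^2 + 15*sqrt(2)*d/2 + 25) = -d^2 + 3*d + 15*sqrt(2)*d/2 + 34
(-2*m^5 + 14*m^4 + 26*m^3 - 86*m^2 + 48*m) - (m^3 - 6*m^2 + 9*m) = -2*m^5 + 14*m^4 + 25*m^3 - 80*m^2 + 39*m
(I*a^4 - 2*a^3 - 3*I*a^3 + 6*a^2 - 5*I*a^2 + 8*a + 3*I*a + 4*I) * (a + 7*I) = I*a^5 - 9*a^4 - 3*I*a^4 + 27*a^3 - 19*I*a^3 + 43*a^2 + 45*I*a^2 - 21*a + 60*I*a - 28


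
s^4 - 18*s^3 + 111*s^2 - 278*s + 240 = (s - 8)*(s - 5)*(s - 3)*(s - 2)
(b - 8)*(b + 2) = b^2 - 6*b - 16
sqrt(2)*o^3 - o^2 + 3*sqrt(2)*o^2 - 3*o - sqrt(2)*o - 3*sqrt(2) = (o + 3)*(o - sqrt(2))*(sqrt(2)*o + 1)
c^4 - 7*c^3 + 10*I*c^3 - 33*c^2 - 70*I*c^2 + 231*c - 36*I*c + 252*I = (c - 7)*(c + 3*I)^2*(c + 4*I)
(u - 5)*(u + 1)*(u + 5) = u^3 + u^2 - 25*u - 25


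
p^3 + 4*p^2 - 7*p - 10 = (p - 2)*(p + 1)*(p + 5)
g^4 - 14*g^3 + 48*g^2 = g^2*(g - 8)*(g - 6)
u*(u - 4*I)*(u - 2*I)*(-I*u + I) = -I*u^4 - 6*u^3 + I*u^3 + 6*u^2 + 8*I*u^2 - 8*I*u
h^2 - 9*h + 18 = (h - 6)*(h - 3)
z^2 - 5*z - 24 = (z - 8)*(z + 3)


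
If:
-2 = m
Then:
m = -2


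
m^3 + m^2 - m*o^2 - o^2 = (m + 1)*(m - o)*(m + o)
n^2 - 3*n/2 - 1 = (n - 2)*(n + 1/2)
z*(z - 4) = z^2 - 4*z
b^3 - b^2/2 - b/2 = b*(b - 1)*(b + 1/2)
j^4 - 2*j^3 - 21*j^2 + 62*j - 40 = (j - 4)*(j - 2)*(j - 1)*(j + 5)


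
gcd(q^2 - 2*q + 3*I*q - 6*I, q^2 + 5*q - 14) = q - 2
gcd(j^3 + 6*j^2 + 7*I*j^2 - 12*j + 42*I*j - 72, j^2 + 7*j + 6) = j + 6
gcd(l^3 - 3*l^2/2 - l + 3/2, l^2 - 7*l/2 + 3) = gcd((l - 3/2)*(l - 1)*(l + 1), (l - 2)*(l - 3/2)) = l - 3/2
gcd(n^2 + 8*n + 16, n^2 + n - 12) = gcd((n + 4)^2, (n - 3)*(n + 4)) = n + 4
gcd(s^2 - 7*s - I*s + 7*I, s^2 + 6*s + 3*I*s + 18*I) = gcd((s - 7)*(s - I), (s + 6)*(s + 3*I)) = 1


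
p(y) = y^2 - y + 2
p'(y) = 2*y - 1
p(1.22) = 2.27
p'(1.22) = 1.44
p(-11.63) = 148.89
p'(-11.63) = -24.26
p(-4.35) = 25.27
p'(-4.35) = -9.70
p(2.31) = 5.03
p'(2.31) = 3.62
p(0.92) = 1.93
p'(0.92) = 0.84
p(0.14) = 1.88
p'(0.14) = -0.72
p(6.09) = 33.00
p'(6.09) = 11.18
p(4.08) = 14.57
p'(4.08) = 7.16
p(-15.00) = 242.00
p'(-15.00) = -31.00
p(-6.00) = 44.00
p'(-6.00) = -13.00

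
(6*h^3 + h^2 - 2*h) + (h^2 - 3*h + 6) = 6*h^3 + 2*h^2 - 5*h + 6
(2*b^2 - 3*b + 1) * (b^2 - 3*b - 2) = 2*b^4 - 9*b^3 + 6*b^2 + 3*b - 2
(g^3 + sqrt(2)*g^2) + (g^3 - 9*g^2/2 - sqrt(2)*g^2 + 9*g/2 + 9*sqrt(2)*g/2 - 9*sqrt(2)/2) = 2*g^3 - 9*g^2/2 + 9*g/2 + 9*sqrt(2)*g/2 - 9*sqrt(2)/2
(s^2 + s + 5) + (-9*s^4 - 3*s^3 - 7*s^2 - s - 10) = -9*s^4 - 3*s^3 - 6*s^2 - 5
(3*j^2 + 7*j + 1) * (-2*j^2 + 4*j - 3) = -6*j^4 - 2*j^3 + 17*j^2 - 17*j - 3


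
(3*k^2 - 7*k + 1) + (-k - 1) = 3*k^2 - 8*k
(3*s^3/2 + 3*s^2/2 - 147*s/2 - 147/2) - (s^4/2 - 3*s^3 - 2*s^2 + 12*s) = -s^4/2 + 9*s^3/2 + 7*s^2/2 - 171*s/2 - 147/2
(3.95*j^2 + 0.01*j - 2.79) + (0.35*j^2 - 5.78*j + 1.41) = 4.3*j^2 - 5.77*j - 1.38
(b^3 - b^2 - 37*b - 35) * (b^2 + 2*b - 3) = b^5 + b^4 - 42*b^3 - 106*b^2 + 41*b + 105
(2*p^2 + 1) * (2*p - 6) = 4*p^3 - 12*p^2 + 2*p - 6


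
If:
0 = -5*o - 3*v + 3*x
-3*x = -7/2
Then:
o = 7/10 - 3*v/5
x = 7/6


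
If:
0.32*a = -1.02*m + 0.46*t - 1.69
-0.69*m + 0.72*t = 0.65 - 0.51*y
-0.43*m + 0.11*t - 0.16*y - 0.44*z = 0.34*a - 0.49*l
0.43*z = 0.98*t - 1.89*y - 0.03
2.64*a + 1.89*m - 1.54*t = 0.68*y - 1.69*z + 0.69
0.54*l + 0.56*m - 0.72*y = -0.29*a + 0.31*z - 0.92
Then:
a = -2.13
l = 1.95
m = -0.62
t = 0.81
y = -0.71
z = 4.89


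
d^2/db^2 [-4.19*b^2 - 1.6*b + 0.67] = -8.38000000000000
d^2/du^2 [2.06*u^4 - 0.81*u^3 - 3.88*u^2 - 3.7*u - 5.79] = 24.72*u^2 - 4.86*u - 7.76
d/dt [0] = 0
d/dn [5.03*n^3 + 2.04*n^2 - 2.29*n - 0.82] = 15.09*n^2 + 4.08*n - 2.29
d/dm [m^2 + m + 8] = 2*m + 1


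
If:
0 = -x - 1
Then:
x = -1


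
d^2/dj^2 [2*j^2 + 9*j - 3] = 4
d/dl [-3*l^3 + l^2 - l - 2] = -9*l^2 + 2*l - 1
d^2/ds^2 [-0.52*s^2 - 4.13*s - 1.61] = -1.04000000000000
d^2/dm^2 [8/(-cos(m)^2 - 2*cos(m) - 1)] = 16*(-cos(m) + cos(2*m) - 2)/(cos(m) + 1)^4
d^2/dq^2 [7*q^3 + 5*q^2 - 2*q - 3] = 42*q + 10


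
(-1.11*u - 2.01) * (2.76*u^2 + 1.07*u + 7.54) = -3.0636*u^3 - 6.7353*u^2 - 10.5201*u - 15.1554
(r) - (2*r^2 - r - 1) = -2*r^2 + 2*r + 1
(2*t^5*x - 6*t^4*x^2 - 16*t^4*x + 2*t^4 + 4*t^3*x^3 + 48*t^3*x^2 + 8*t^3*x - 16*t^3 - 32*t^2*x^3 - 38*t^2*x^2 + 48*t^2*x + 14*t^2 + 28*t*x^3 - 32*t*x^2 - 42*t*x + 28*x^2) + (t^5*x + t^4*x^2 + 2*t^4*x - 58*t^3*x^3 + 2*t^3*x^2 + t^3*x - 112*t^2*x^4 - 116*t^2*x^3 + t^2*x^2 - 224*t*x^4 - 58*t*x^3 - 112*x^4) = 3*t^5*x - 5*t^4*x^2 - 14*t^4*x + 2*t^4 - 54*t^3*x^3 + 50*t^3*x^2 + 9*t^3*x - 16*t^3 - 112*t^2*x^4 - 148*t^2*x^3 - 37*t^2*x^2 + 48*t^2*x + 14*t^2 - 224*t*x^4 - 30*t*x^3 - 32*t*x^2 - 42*t*x - 112*x^4 + 28*x^2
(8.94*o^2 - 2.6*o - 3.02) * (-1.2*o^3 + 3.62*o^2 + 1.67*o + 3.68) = -10.728*o^5 + 35.4828*o^4 + 9.1418*o^3 + 17.6248*o^2 - 14.6114*o - 11.1136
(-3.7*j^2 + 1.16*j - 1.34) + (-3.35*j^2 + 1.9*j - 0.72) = -7.05*j^2 + 3.06*j - 2.06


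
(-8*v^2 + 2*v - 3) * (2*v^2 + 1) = -16*v^4 + 4*v^3 - 14*v^2 + 2*v - 3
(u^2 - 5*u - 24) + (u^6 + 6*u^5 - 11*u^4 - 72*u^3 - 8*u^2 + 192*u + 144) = u^6 + 6*u^5 - 11*u^4 - 72*u^3 - 7*u^2 + 187*u + 120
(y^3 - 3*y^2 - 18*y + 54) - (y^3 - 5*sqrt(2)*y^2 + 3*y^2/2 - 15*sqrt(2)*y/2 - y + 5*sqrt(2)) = -9*y^2/2 + 5*sqrt(2)*y^2 - 17*y + 15*sqrt(2)*y/2 - 5*sqrt(2) + 54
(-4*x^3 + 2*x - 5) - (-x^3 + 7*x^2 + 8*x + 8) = -3*x^3 - 7*x^2 - 6*x - 13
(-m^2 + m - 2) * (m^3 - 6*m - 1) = -m^5 + m^4 + 4*m^3 - 5*m^2 + 11*m + 2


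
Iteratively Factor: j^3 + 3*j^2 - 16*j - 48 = (j + 3)*(j^2 - 16) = (j - 4)*(j + 3)*(j + 4)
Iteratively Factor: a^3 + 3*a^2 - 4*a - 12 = (a + 2)*(a^2 + a - 6) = (a + 2)*(a + 3)*(a - 2)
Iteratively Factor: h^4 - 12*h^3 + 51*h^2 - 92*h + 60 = (h - 2)*(h^3 - 10*h^2 + 31*h - 30) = (h - 5)*(h - 2)*(h^2 - 5*h + 6) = (h - 5)*(h - 3)*(h - 2)*(h - 2)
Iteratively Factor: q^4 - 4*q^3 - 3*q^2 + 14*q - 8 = (q - 1)*(q^3 - 3*q^2 - 6*q + 8) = (q - 1)^2*(q^2 - 2*q - 8) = (q - 1)^2*(q + 2)*(q - 4)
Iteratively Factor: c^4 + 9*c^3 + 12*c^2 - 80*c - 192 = (c + 4)*(c^3 + 5*c^2 - 8*c - 48) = (c + 4)^2*(c^2 + c - 12) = (c + 4)^3*(c - 3)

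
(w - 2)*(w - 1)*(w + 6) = w^3 + 3*w^2 - 16*w + 12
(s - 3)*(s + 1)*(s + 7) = s^3 + 5*s^2 - 17*s - 21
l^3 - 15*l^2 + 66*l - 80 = (l - 8)*(l - 5)*(l - 2)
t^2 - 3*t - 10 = (t - 5)*(t + 2)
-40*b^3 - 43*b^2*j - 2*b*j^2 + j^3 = (-8*b + j)*(b + j)*(5*b + j)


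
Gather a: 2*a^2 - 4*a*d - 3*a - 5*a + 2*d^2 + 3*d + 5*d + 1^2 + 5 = 2*a^2 + a*(-4*d - 8) + 2*d^2 + 8*d + 6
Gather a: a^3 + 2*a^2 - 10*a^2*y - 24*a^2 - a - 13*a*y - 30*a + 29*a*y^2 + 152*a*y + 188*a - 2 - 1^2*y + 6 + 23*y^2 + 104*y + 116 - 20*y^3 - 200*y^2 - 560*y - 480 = a^3 + a^2*(-10*y - 22) + a*(29*y^2 + 139*y + 157) - 20*y^3 - 177*y^2 - 457*y - 360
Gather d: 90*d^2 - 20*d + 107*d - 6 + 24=90*d^2 + 87*d + 18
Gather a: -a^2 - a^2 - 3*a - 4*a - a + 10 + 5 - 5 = -2*a^2 - 8*a + 10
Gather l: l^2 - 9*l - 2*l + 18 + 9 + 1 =l^2 - 11*l + 28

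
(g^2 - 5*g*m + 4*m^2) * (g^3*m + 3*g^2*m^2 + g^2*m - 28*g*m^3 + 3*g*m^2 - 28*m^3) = g^5*m - 2*g^4*m^2 + g^4*m - 39*g^3*m^3 - 2*g^3*m^2 + 152*g^2*m^4 - 39*g^2*m^3 - 112*g*m^5 + 152*g*m^4 - 112*m^5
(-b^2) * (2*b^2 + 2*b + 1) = -2*b^4 - 2*b^3 - b^2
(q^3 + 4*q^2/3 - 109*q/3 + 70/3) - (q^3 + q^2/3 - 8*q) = q^2 - 85*q/3 + 70/3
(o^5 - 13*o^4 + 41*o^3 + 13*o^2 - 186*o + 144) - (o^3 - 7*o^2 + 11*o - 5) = o^5 - 13*o^4 + 40*o^3 + 20*o^2 - 197*o + 149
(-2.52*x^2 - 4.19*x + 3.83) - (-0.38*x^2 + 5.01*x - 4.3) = -2.14*x^2 - 9.2*x + 8.13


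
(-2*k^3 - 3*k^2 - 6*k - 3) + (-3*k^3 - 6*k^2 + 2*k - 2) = -5*k^3 - 9*k^2 - 4*k - 5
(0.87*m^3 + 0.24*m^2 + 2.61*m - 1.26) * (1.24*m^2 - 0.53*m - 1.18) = 1.0788*m^5 - 0.1635*m^4 + 2.0826*m^3 - 3.2289*m^2 - 2.412*m + 1.4868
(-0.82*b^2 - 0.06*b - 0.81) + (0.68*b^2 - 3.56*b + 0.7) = -0.14*b^2 - 3.62*b - 0.11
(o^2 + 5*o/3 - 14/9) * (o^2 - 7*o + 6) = o^4 - 16*o^3/3 - 65*o^2/9 + 188*o/9 - 28/3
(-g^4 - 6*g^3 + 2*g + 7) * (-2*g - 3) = 2*g^5 + 15*g^4 + 18*g^3 - 4*g^2 - 20*g - 21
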